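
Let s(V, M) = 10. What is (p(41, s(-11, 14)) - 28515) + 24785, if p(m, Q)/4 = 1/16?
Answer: -14919/4 ≈ -3729.8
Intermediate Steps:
p(m, Q) = ¼ (p(m, Q) = 4/16 = 4*(1/16) = ¼)
(p(41, s(-11, 14)) - 28515) + 24785 = (¼ - 28515) + 24785 = -114059/4 + 24785 = -14919/4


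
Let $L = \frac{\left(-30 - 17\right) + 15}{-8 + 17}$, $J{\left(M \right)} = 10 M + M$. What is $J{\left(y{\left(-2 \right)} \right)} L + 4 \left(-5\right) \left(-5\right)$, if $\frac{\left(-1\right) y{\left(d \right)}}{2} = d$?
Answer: $- \frac{508}{9} \approx -56.444$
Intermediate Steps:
$y{\left(d \right)} = - 2 d$
$J{\left(M \right)} = 11 M$
$L = - \frac{32}{9}$ ($L = \frac{\left(-30 - 17\right) + 15}{9} = \left(-47 + 15\right) \frac{1}{9} = \left(-32\right) \frac{1}{9} = - \frac{32}{9} \approx -3.5556$)
$J{\left(y{\left(-2 \right)} \right)} L + 4 \left(-5\right) \left(-5\right) = 11 \left(\left(-2\right) \left(-2\right)\right) \left(- \frac{32}{9}\right) + 4 \left(-5\right) \left(-5\right) = 11 \cdot 4 \left(- \frac{32}{9}\right) - -100 = 44 \left(- \frac{32}{9}\right) + 100 = - \frac{1408}{9} + 100 = - \frac{508}{9}$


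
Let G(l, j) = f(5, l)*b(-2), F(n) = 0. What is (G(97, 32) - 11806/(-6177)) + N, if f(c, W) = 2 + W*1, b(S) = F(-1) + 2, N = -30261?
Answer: -185687345/6177 ≈ -30061.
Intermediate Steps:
b(S) = 2 (b(S) = 0 + 2 = 2)
f(c, W) = 2 + W
G(l, j) = 4 + 2*l (G(l, j) = (2 + l)*2 = 4 + 2*l)
(G(97, 32) - 11806/(-6177)) + N = ((4 + 2*97) - 11806/(-6177)) - 30261 = ((4 + 194) - 11806*(-1/6177)) - 30261 = (198 + 11806/6177) - 30261 = 1234852/6177 - 30261 = -185687345/6177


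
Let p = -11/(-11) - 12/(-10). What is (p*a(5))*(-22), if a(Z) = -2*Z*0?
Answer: 0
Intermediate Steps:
a(Z) = 0
p = 11/5 (p = -11*(-1/11) - 12*(-⅒) = 1 + 6/5 = 11/5 ≈ 2.2000)
(p*a(5))*(-22) = ((11/5)*0)*(-22) = 0*(-22) = 0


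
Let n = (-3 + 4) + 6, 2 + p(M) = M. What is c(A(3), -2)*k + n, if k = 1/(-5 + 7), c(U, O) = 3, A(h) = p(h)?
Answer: 17/2 ≈ 8.5000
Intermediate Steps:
p(M) = -2 + M
A(h) = -2 + h
k = 1/2 ≈ 0.50000
n = 7 (n = 1 + 6 = 7)
c(A(3), -2)*k + n = 3*(1/2) + 7 = 3/2 + 7 = 17/2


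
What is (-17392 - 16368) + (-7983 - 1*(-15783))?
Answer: -25960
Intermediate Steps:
(-17392 - 16368) + (-7983 - 1*(-15783)) = -33760 + (-7983 + 15783) = -33760 + 7800 = -25960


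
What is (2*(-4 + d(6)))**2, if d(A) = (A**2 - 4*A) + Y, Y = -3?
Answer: 100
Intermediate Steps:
d(A) = -3 + A**2 - 4*A (d(A) = (A**2 - 4*A) - 3 = -3 + A**2 - 4*A)
(2*(-4 + d(6)))**2 = (2*(-4 + (-3 + 6**2 - 4*6)))**2 = (2*(-4 + (-3 + 36 - 24)))**2 = (2*(-4 + 9))**2 = (2*5)**2 = 10**2 = 100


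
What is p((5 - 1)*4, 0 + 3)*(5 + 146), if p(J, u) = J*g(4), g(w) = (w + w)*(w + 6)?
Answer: 193280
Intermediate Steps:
g(w) = 2*w*(6 + w) (g(w) = (2*w)*(6 + w) = 2*w*(6 + w))
p(J, u) = 80*J (p(J, u) = J*(2*4*(6 + 4)) = J*(2*4*10) = J*80 = 80*J)
p((5 - 1)*4, 0 + 3)*(5 + 146) = (80*((5 - 1)*4))*(5 + 146) = (80*(4*4))*151 = (80*16)*151 = 1280*151 = 193280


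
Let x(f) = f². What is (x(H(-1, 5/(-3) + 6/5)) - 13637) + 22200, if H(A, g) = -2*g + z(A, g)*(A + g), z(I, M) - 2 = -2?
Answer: 1926871/225 ≈ 8563.9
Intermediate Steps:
z(I, M) = 0 (z(I, M) = 2 - 2 = 0)
H(A, g) = -2*g (H(A, g) = -2*g + 0*(A + g) = -2*g + 0 = -2*g)
(x(H(-1, 5/(-3) + 6/5)) - 13637) + 22200 = ((-2*(5/(-3) + 6/5))² - 13637) + 22200 = ((-2*(5*(-⅓) + 6*(⅕)))² - 13637) + 22200 = ((-2*(-5/3 + 6/5))² - 13637) + 22200 = ((-2*(-7/15))² - 13637) + 22200 = ((14/15)² - 13637) + 22200 = (196/225 - 13637) + 22200 = -3068129/225 + 22200 = 1926871/225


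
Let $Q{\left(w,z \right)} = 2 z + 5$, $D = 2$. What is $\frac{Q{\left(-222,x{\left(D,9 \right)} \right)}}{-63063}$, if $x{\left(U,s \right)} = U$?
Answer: $- \frac{1}{7007} \approx -0.00014271$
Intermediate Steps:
$Q{\left(w,z \right)} = 5 + 2 z$
$\frac{Q{\left(-222,x{\left(D,9 \right)} \right)}}{-63063} = \frac{5 + 2 \cdot 2}{-63063} = \left(5 + 4\right) \left(- \frac{1}{63063}\right) = 9 \left(- \frac{1}{63063}\right) = - \frac{1}{7007}$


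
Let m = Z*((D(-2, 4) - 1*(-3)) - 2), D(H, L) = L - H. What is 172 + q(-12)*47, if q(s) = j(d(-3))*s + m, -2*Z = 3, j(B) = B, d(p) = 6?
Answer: -7411/2 ≈ -3705.5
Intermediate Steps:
Z = -3/2 (Z = -½*3 = -3/2 ≈ -1.5000)
m = -21/2 (m = -3*(((4 - 1*(-2)) - 1*(-3)) - 2)/2 = -3*(((4 + 2) + 3) - 2)/2 = -3*((6 + 3) - 2)/2 = -3*(9 - 2)/2 = -3/2*7 = -21/2 ≈ -10.500)
q(s) = -21/2 + 6*s (q(s) = 6*s - 21/2 = -21/2 + 6*s)
172 + q(-12)*47 = 172 + (-21/2 + 6*(-12))*47 = 172 + (-21/2 - 72)*47 = 172 - 165/2*47 = 172 - 7755/2 = -7411/2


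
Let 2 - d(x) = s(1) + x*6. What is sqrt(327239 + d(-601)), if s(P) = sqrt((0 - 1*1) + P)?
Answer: sqrt(330847) ≈ 575.19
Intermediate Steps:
s(P) = sqrt(-1 + P) (s(P) = sqrt((0 - 1) + P) = sqrt(-1 + P))
d(x) = 2 - 6*x (d(x) = 2 - (sqrt(-1 + 1) + x*6) = 2 - (sqrt(0) + 6*x) = 2 - (0 + 6*x) = 2 - 6*x)
sqrt(327239 + d(-601)) = sqrt(327239 + (2 - 6*(-601))) = sqrt(327239 + (2 + 3606)) = sqrt(327239 + 3608) = sqrt(330847)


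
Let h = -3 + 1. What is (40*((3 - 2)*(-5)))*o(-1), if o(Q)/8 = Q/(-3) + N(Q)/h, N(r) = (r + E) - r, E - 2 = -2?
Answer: -1600/3 ≈ -533.33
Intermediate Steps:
E = 0 (E = 2 - 2 = 0)
h = -2
N(r) = 0 (N(r) = (r + 0) - r = r - r = 0)
o(Q) = -8*Q/3 (o(Q) = 8*(Q/(-3) + 0/(-2)) = 8*(Q*(-1/3) + 0*(-1/2)) = 8*(-Q/3 + 0) = 8*(-Q/3) = -8*Q/3)
(40*((3 - 2)*(-5)))*o(-1) = (40*((3 - 2)*(-5)))*(-8/3*(-1)) = (40*(1*(-5)))*(8/3) = (40*(-5))*(8/3) = -200*8/3 = -1600/3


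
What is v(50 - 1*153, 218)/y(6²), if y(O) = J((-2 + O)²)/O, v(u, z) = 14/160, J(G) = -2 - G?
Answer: -21/7720 ≈ -0.0027202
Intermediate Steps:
v(u, z) = 7/80 (v(u, z) = 14*(1/160) = 7/80)
y(O) = (-2 - (-2 + O)²)/O
v(50 - 1*153, 218)/y(6²) = 7/(80*(((-2 - (-2 + 6²)²)/(6²)))) = 7/(80*(((-2 - (-2 + 36)²)/36))) = 7/(80*(((-2 - 1*34²)/36))) = 7/(80*(((-2 - 1*1156)/36))) = 7/(80*(((-2 - 1156)/36))) = 7/(80*(((1/36)*(-1158)))) = 7/(80*(-193/6)) = (7/80)*(-6/193) = -21/7720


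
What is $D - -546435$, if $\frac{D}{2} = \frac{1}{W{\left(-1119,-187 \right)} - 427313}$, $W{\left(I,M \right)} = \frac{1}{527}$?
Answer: $\frac{61526928033598}{112596975} \approx 5.4644 \cdot 10^{5}$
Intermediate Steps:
$W{\left(I,M \right)} = \frac{1}{527}$
$D = - \frac{527}{112596975}$ ($D = \frac{2}{\frac{1}{527} - 427313} = \frac{2}{- \frac{225193950}{527}} = 2 \left(- \frac{527}{225193950}\right) = - \frac{527}{112596975} \approx -4.6804 \cdot 10^{-6}$)
$D - -546435 = - \frac{527}{112596975} - -546435 = - \frac{527}{112596975} + 546435 = \frac{61526928033598}{112596975}$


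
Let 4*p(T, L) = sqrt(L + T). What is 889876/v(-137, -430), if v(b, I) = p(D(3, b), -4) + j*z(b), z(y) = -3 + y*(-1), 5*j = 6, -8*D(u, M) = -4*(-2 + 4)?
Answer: 19078941440/3447577 - 88987600*I*sqrt(3)/10342731 ≈ 5534.0 - 14.902*I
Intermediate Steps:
D(u, M) = 1 (D(u, M) = -(-1)*(-2 + 4)/2 = -(-1)*2/2 = -1/8*(-8) = 1)
j = 6/5 (j = (1/5)*6 = 6/5 ≈ 1.2000)
p(T, L) = sqrt(L + T)/4
z(y) = -3 - y
v(b, I) = -18/5 - 6*b/5 + I*sqrt(3)/4 (v(b, I) = sqrt(-4 + 1)/4 + 6*(-3 - b)/5 = sqrt(-3)/4 + (-18/5 - 6*b/5) = (I*sqrt(3))/4 + (-18/5 - 6*b/5) = I*sqrt(3)/4 + (-18/5 - 6*b/5) = -18/5 - 6*b/5 + I*sqrt(3)/4)
889876/v(-137, -430) = 889876/(-18/5 - 6/5*(-137) + I*sqrt(3)/4) = 889876/(-18/5 + 822/5 + I*sqrt(3)/4) = 889876/(804/5 + I*sqrt(3)/4)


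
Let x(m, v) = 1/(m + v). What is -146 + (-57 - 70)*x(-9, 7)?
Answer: -165/2 ≈ -82.500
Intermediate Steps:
-146 + (-57 - 70)*x(-9, 7) = -146 + (-57 - 70)/(-9 + 7) = -146 - 127/(-2) = -146 - 127*(-½) = -146 + 127/2 = -165/2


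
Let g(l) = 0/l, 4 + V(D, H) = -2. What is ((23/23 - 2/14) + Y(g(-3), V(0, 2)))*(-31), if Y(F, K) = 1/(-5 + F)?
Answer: -713/35 ≈ -20.371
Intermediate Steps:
V(D, H) = -6 (V(D, H) = -4 - 2 = -6)
g(l) = 0
((23/23 - 2/14) + Y(g(-3), V(0, 2)))*(-31) = ((23/23 - 2/14) + 1/(-5 + 0))*(-31) = ((23*(1/23) - 2*1/14) + 1/(-5))*(-31) = ((1 - ⅐) - ⅕)*(-31) = (6/7 - ⅕)*(-31) = (23/35)*(-31) = -713/35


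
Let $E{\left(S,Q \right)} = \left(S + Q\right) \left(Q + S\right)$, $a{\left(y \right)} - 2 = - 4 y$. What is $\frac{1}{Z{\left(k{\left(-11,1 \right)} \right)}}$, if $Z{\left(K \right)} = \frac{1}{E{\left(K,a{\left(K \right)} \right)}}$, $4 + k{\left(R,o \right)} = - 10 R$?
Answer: $99856$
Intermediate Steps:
$k{\left(R,o \right)} = -4 - 10 R$
$a{\left(y \right)} = 2 - 4 y$
$E{\left(S,Q \right)} = \left(Q + S\right)^{2}$ ($E{\left(S,Q \right)} = \left(Q + S\right) \left(Q + S\right) = \left(Q + S\right)^{2}$)
$Z{\left(K \right)} = \frac{1}{\left(2 - 3 K\right)^{2}}$ ($Z{\left(K \right)} = \frac{1}{\left(\left(2 - 4 K\right) + K\right)^{2}} = \frac{1}{\left(2 - 3 K\right)^{2}}$)
$\frac{1}{Z{\left(k{\left(-11,1 \right)} \right)}} = \frac{1}{\frac{1}{\left(-2 + 3 \left(-4 - -110\right)\right)^{2}}} = \frac{1}{\frac{1}{\left(-2 + 3 \left(-4 + 110\right)\right)^{2}}} = \frac{1}{\frac{1}{\left(-2 + 3 \cdot 106\right)^{2}}} = \frac{1}{\frac{1}{\left(-2 + 318\right)^{2}}} = \frac{1}{\frac{1}{99856}} = 99856$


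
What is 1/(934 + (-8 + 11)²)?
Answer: 1/943 ≈ 0.0010604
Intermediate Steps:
1/(934 + (-8 + 11)²) = 1/(934 + 3²) = 1/(934 + 9) = 1/943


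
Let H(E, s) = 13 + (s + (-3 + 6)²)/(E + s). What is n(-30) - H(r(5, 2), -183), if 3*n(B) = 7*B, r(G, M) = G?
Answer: -7474/89 ≈ -83.978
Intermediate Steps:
n(B) = 7*B/3 (n(B) = (7*B)/3 = 7*B/3)
H(E, s) = 13 + (9 + s)/(E + s) (H(E, s) = 13 + (s + 3²)/(E + s) = 13 + (s + 9)/(E + s) = 13 + (9 + s)/(E + s))
n(-30) - H(r(5, 2), -183) = (7/3)*(-30) - (9 + 13*5 + 14*(-183))/(5 - 183) = -70 - (9 + 65 - 2562)/(-178) = -70 - (-1)*(-2488)/178 = -70 - 1*1244/89 = -70 - 1244/89 = -7474/89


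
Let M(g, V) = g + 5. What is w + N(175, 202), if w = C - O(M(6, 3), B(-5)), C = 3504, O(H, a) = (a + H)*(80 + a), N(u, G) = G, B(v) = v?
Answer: 3256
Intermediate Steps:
M(g, V) = 5 + g
O(H, a) = (80 + a)*(H + a) (O(H, a) = (H + a)*(80 + a) = (80 + a)*(H + a))
w = 3054 (w = 3504 - ((-5)**2 + 80*(5 + 6) + 80*(-5) + (5 + 6)*(-5)) = 3504 - (25 + 80*11 - 400 + 11*(-5)) = 3504 - (25 + 880 - 400 - 55) = 3504 - 1*450 = 3504 - 450 = 3054)
w + N(175, 202) = 3054 + 202 = 3256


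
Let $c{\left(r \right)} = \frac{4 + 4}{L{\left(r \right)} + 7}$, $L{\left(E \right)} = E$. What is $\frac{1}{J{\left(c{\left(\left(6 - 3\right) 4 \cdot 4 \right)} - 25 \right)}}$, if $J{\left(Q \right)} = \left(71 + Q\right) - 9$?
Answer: $\frac{55}{2043} \approx 0.026921$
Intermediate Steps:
$c{\left(r \right)} = \frac{8}{7 + r}$ ($c{\left(r \right)} = \frac{4 + 4}{r + 7} = \frac{8}{7 + r}$)
$J{\left(Q \right)} = 62 + Q$
$\frac{1}{J{\left(c{\left(\left(6 - 3\right) 4 \cdot 4 \right)} - 25 \right)}} = \frac{1}{62 - \left(25 - \frac{8}{7 + \left(6 - 3\right) 4 \cdot 4}\right)} = \frac{1}{62 - \left(25 - \frac{8}{7 + 3 \cdot 4 \cdot 4}\right)} = \frac{1}{62 - \left(25 - \frac{8}{7 + 12 \cdot 4}\right)} = \frac{1}{62 - \left(25 - \frac{8}{7 + 48}\right)} = \frac{1}{62 - \left(25 - \frac{8}{55}\right)} = \frac{1}{62 + \left(8 \cdot \frac{1}{55} - 25\right)} = \frac{1}{62 + \left(\frac{8}{55} - 25\right)} = \frac{1}{62 - \frac{1367}{55}} = \frac{1}{\frac{2043}{55}} = \frac{55}{2043}$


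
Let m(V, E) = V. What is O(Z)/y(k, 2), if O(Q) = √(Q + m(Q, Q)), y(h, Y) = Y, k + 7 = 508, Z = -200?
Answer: 10*I ≈ 10.0*I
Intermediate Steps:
k = 501 (k = -7 + 508 = 501)
O(Q) = √2*√Q (O(Q) = √(Q + Q) = √(2*Q) = √2*√Q)
O(Z)/y(k, 2) = (√2*√(-200))/2 = (√2*(10*I*√2))*(½) = (20*I)*(½) = 10*I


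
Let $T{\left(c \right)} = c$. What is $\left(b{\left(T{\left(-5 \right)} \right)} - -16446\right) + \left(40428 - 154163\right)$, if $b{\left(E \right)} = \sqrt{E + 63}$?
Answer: $-97289 + \sqrt{58} \approx -97281.0$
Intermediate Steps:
$b{\left(E \right)} = \sqrt{63 + E}$
$\left(b{\left(T{\left(-5 \right)} \right)} - -16446\right) + \left(40428 - 154163\right) = \left(\sqrt{63 - 5} - -16446\right) + \left(40428 - 154163\right) = \left(\sqrt{58} + 16446\right) + \left(40428 - 154163\right) = \left(16446 + \sqrt{58}\right) - 113735 = -97289 + \sqrt{58}$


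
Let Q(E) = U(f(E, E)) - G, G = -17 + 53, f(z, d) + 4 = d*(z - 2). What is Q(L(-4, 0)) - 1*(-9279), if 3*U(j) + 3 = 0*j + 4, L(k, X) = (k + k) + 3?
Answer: 27730/3 ≈ 9243.3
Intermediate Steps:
L(k, X) = 3 + 2*k (L(k, X) = 2*k + 3 = 3 + 2*k)
f(z, d) = -4 + d*(-2 + z) (f(z, d) = -4 + d*(z - 2) = -4 + d*(-2 + z))
U(j) = ⅓ (U(j) = -1 + (0*j + 4)/3 = -1 + (0 + 4)/3 = -1 + (⅓)*4 = -1 + 4/3 = ⅓)
G = 36
Q(E) = -107/3 (Q(E) = ⅓ - 1*36 = ⅓ - 36 = -107/3)
Q(L(-4, 0)) - 1*(-9279) = -107/3 - 1*(-9279) = -107/3 + 9279 = 27730/3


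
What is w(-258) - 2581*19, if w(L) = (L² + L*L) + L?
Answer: 83831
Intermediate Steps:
w(L) = L + 2*L² (w(L) = (L² + L²) + L = 2*L² + L = L + 2*L²)
w(-258) - 2581*19 = -258*(1 + 2*(-258)) - 2581*19 = -258*(1 - 516) - 1*49039 = -258*(-515) - 49039 = 132870 - 49039 = 83831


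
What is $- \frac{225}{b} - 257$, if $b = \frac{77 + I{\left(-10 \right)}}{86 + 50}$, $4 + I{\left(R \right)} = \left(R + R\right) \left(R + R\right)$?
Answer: $- \frac{152161}{473} \approx -321.69$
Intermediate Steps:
$I{\left(R \right)} = -4 + 4 R^{2}$ ($I{\left(R \right)} = -4 + \left(R + R\right) \left(R + R\right) = -4 + 2 R 2 R = -4 + 4 R^{2}$)
$b = \frac{473}{136}$ ($b = \frac{77 - \left(4 - 4 \left(-10\right)^{2}\right)}{86 + 50} = \frac{77 + \left(-4 + 4 \cdot 100\right)}{136} = \left(77 + \left(-4 + 400\right)\right) \frac{1}{136} = \left(77 + 396\right) \frac{1}{136} = 473 \cdot \frac{1}{136} = \frac{473}{136} \approx 3.4779$)
$- \frac{225}{b} - 257 = - \frac{225}{\frac{473}{136}} - 257 = \left(-225\right) \frac{136}{473} - 257 = - \frac{30600}{473} - 257 = - \frac{152161}{473}$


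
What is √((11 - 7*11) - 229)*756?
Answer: 756*I*√295 ≈ 12985.0*I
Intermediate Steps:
√((11 - 7*11) - 229)*756 = √((11 - 77) - 229)*756 = √(-66 - 229)*756 = √(-295)*756 = (I*√295)*756 = 756*I*√295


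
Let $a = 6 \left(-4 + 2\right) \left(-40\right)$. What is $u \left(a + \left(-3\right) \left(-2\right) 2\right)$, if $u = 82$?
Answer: $40344$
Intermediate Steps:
$a = 480$ ($a = 6 \left(-2\right) \left(-40\right) = \left(-12\right) \left(-40\right) = 480$)
$u \left(a + \left(-3\right) \left(-2\right) 2\right) = 82 \left(480 + \left(-3\right) \left(-2\right) 2\right) = 82 \left(480 + 6 \cdot 2\right) = 82 \left(480 + 12\right) = 82 \cdot 492 = 40344$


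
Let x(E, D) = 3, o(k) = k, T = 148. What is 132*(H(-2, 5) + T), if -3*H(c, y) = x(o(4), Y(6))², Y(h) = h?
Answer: 19140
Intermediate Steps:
H(c, y) = -3 (H(c, y) = -⅓*3² = -⅓*9 = -3)
132*(H(-2, 5) + T) = 132*(-3 + 148) = 132*145 = 19140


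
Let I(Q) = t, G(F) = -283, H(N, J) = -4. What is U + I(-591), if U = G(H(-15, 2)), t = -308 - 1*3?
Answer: -594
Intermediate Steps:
t = -311 (t = -308 - 3 = -311)
I(Q) = -311
U = -283
U + I(-591) = -283 - 311 = -594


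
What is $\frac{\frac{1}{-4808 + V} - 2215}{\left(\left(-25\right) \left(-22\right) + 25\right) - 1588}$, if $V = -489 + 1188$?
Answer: $\frac{9101436}{4162417} \approx 2.1866$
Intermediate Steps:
$V = 699$
$\frac{\frac{1}{-4808 + V} - 2215}{\left(\left(-25\right) \left(-22\right) + 25\right) - 1588} = \frac{\frac{1}{-4808 + 699} - 2215}{\left(\left(-25\right) \left(-22\right) + 25\right) - 1588} = \frac{\frac{1}{-4109} - 2215}{\left(550 + 25\right) - 1588} = \frac{- \frac{1}{4109} - 2215}{575 - 1588} = - \frac{9101436}{4109 \left(-1013\right)} = \left(- \frac{9101436}{4109}\right) \left(- \frac{1}{1013}\right) = \frac{9101436}{4162417}$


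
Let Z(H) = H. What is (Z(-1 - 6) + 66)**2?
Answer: 3481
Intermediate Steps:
(Z(-1 - 6) + 66)**2 = ((-1 - 6) + 66)**2 = (-7 + 66)**2 = 59**2 = 3481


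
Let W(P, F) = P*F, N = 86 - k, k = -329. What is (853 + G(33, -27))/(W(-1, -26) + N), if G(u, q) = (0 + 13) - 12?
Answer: 122/63 ≈ 1.9365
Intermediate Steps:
N = 415 (N = 86 - 1*(-329) = 86 + 329 = 415)
G(u, q) = 1 (G(u, q) = 13 - 12 = 1)
W(P, F) = F*P
(853 + G(33, -27))/(W(-1, -26) + N) = (853 + 1)/(-26*(-1) + 415) = 854/(26 + 415) = 854/441 = (1/441)*854 = 122/63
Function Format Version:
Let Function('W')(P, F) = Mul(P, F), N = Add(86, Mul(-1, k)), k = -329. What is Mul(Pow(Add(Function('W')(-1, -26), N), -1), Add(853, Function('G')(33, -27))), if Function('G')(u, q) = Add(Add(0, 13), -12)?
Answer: Rational(122, 63) ≈ 1.9365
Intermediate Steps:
N = 415 (N = Add(86, Mul(-1, -329)) = Add(86, 329) = 415)
Function('G')(u, q) = 1 (Function('G')(u, q) = Add(13, -12) = 1)
Function('W')(P, F) = Mul(F, P)
Mul(Pow(Add(Function('W')(-1, -26), N), -1), Add(853, Function('G')(33, -27))) = Mul(Pow(Add(Mul(-26, -1), 415), -1), Add(853, 1)) = Mul(Pow(Add(26, 415), -1), 854) = Mul(Pow(441, -1), 854) = Mul(Rational(1, 441), 854) = Rational(122, 63)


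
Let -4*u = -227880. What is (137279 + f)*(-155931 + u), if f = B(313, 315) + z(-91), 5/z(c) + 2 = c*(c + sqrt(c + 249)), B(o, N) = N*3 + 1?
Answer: -919678486941627270/67233443 - 45027255*sqrt(158)/67233443 ≈ -1.3679e+10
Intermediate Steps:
B(o, N) = 1 + 3*N (B(o, N) = 3*N + 1 = 1 + 3*N)
u = 56970 (u = -1/4*(-227880) = 56970)
z(c) = 5/(-2 + c*(c + sqrt(249 + c))) (z(c) = 5/(-2 + c*(c + sqrt(c + 249))) = 5/(-2 + c*(c + sqrt(249 + c))))
f = 946 + 5/(8279 - 91*sqrt(158)) (f = (1 + 3*315) + 5/(-2 + (-91)**2 - 91*sqrt(249 - 91)) = (1 + 945) + 5/(-2 + 8281 - 91*sqrt(158)) = 946 + 5/(8279 - 91*sqrt(158)) ≈ 946.00)
(137279 + f)*(-155931 + u) = (137279 + (63602878473/67233443 + 455*sqrt(158)/67233443))*(-155931 + 56970) = (9293342700070/67233443 + 455*sqrt(158)/67233443)*(-98961) = -919678486941627270/67233443 - 45027255*sqrt(158)/67233443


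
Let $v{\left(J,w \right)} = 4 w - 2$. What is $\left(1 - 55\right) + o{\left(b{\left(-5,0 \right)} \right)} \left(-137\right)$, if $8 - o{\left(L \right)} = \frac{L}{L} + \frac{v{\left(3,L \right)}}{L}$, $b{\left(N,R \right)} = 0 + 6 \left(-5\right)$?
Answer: $- \frac{6838}{15} \approx -455.87$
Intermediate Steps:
$v{\left(J,w \right)} = -2 + 4 w$
$b{\left(N,R \right)} = -30$ ($b{\left(N,R \right)} = 0 - 30 = -30$)
$o{\left(L \right)} = 7 - \frac{-2 + 4 L}{L}$ ($o{\left(L \right)} = 8 - \left(\frac{L}{L} + \frac{-2 + 4 L}{L}\right) = 8 - \left(1 + \frac{-2 + 4 L}{L}\right) = 7 - \frac{-2 + 4 L}{L}$)
$\left(1 - 55\right) + o{\left(b{\left(-5,0 \right)} \right)} \left(-137\right) = \left(1 - 55\right) + \left(3 + \frac{2}{-30}\right) \left(-137\right) = -54 + \left(3 + 2 \left(- \frac{1}{30}\right)\right) \left(-137\right) = -54 + \left(3 - \frac{1}{15}\right) \left(-137\right) = -54 + \frac{44}{15} \left(-137\right) = -54 - \frac{6028}{15} = - \frac{6838}{15}$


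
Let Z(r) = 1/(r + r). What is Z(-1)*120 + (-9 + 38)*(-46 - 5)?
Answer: -1539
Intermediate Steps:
Z(r) = 1/(2*r)
Z(-1)*120 + (-9 + 38)*(-46 - 5) = ((½)/(-1))*120 + (-9 + 38)*(-46 - 5) = ((½)*(-1))*120 + 29*(-51) = -½*120 - 1479 = -60 - 1479 = -1539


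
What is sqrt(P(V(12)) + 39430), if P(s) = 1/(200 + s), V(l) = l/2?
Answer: 3*sqrt(185916854)/206 ≈ 198.57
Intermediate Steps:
V(l) = l/2 (V(l) = l*(1/2) = l/2)
sqrt(P(V(12)) + 39430) = sqrt(1/(200 + (1/2)*12) + 39430) = sqrt(1/(200 + 6) + 39430) = sqrt(1/206 + 39430) = sqrt(8122581/206) = 3*sqrt(185916854)/206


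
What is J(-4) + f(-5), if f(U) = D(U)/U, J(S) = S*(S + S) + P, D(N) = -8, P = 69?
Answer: 513/5 ≈ 102.60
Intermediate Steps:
J(S) = 69 + 2*S² (J(S) = S*(S + S) + 69 = S*(2*S) + 69 = 2*S² + 69 = 69 + 2*S²)
f(U) = -8/U
J(-4) + f(-5) = (69 + 2*(-4)²) - 8/(-5) = (69 + 2*16) - 8*(-⅕) = (69 + 32) + 8/5 = 101 + 8/5 = 513/5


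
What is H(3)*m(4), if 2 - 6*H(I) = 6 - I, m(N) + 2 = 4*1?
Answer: -⅓ ≈ -0.33333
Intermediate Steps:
m(N) = 2 (m(N) = -2 + 4*1 = -2 + 4 = 2)
H(I) = -⅔ + I/6 (H(I) = ⅓ - (6 - I)/6 = ⅓ + (-1 + I/6) = -⅔ + I/6)
H(3)*m(4) = (-⅔ + (⅙)*3)*2 = (-⅔ + ½)*2 = -⅙*2 = -⅓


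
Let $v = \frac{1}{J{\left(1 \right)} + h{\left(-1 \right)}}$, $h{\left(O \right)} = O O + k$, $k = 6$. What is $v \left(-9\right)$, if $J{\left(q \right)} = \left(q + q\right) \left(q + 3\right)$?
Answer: $- \frac{3}{5} \approx -0.6$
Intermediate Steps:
$J{\left(q \right)} = 2 q \left(3 + q\right)$
$h{\left(O \right)} = 6 + O^{2}$ ($h{\left(O \right)} = O O + 6 = O^{2} + 6 = 6 + O^{2}$)
$v = \frac{1}{15}$ ($v = \frac{1}{2 \cdot 1 \left(3 + 1\right) + \left(6 + \left(-1\right)^{2}\right)} = \frac{1}{2 \cdot 1 \cdot 4 + \left(6 + 1\right)} = \frac{1}{8 + 7} = \frac{1}{15} \approx 0.066667$)
$v \left(-9\right) = \frac{1}{15} \left(-9\right) = - \frac{3}{5}$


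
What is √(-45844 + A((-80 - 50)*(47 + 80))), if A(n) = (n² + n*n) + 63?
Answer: √545114419 ≈ 23348.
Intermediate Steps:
A(n) = 63 + 2*n² (A(n) = (n² + n²) + 63 = 2*n² + 63 = 63 + 2*n²)
√(-45844 + A((-80 - 50)*(47 + 80))) = √(-45844 + (63 + 2*((-80 - 50)*(47 + 80))²)) = √(-45844 + (63 + 2*(-130*127)²)) = √(-45844 + (63 + 2*(-16510)²)) = √(-45844 + (63 + 2*272580100)) = √(-45844 + (63 + 545160200)) = √(-45844 + 545160263) = √545114419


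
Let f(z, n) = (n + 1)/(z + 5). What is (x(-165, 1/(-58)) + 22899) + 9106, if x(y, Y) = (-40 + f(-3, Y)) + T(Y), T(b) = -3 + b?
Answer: 3707647/116 ≈ 31962.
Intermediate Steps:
f(z, n) = (1 + n)/(5 + z)
x(y, Y) = -85/2 + 3*Y/2 (x(y, Y) = (-40 + (1 + Y)/(5 - 3)) + (-3 + Y) = (-40 + (1 + Y)/2) + (-3 + Y) = (-40 + (1/2 + Y/2)) + (-3 + Y) = (-79/2 + Y/2) + (-3 + Y) = -85/2 + 3*Y/2)
(x(-165, 1/(-58)) + 22899) + 9106 = ((-85/2 + (3/2)/(-58)) + 22899) + 9106 = ((-85/2 + (3/2)*(-1/58)) + 22899) + 9106 = ((-85/2 - 3/116) + 22899) + 9106 = (-4933/116 + 22899) + 9106 = 2651351/116 + 9106 = 3707647/116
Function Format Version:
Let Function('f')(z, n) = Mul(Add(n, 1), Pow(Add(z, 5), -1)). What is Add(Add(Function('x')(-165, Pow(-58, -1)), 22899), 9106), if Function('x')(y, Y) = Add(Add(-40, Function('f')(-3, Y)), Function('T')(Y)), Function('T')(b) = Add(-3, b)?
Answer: Rational(3707647, 116) ≈ 31962.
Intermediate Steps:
Function('f')(z, n) = Mul(Pow(Add(5, z), -1), Add(1, n)) (Function('f')(z, n) = Mul(Add(1, n), Pow(Add(5, z), -1)) = Mul(Pow(Add(5, z), -1), Add(1, n)))
Function('x')(y, Y) = Add(Rational(-85, 2), Mul(Rational(3, 2), Y)) (Function('x')(y, Y) = Add(Add(-40, Mul(Pow(Add(5, -3), -1), Add(1, Y))), Add(-3, Y)) = Add(Add(-40, Mul(Pow(2, -1), Add(1, Y))), Add(-3, Y)) = Add(Add(-40, Mul(Rational(1, 2), Add(1, Y))), Add(-3, Y)) = Add(Add(-40, Add(Rational(1, 2), Mul(Rational(1, 2), Y))), Add(-3, Y)) = Add(Add(Rational(-79, 2), Mul(Rational(1, 2), Y)), Add(-3, Y)) = Add(Rational(-85, 2), Mul(Rational(3, 2), Y)))
Add(Add(Function('x')(-165, Pow(-58, -1)), 22899), 9106) = Add(Add(Add(Rational(-85, 2), Mul(Rational(3, 2), Pow(-58, -1))), 22899), 9106) = Add(Add(Add(Rational(-85, 2), Mul(Rational(3, 2), Rational(-1, 58))), 22899), 9106) = Add(Add(Add(Rational(-85, 2), Rational(-3, 116)), 22899), 9106) = Add(Add(Rational(-4933, 116), 22899), 9106) = Add(Rational(2651351, 116), 9106) = Rational(3707647, 116)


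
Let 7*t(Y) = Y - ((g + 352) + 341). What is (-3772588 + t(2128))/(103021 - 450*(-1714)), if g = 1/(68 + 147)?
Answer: -5677436416/1315853105 ≈ -4.3146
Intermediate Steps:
g = 1/215 ≈ 0.0046512
t(Y) = -148996/1505 + Y/7 (t(Y) = (Y - ((1/215 + 352) + 341))/7 = (Y - (75681/215 + 341))/7 = (Y - 1*148996/215)/7 = (Y - 148996/215)/7 = (-148996/215 + Y)/7 = -148996/1505 + Y/7)
(-3772588 + t(2128))/(103021 - 450*(-1714)) = (-3772588 + (-148996/1505 + (⅐)*2128))/(103021 - 450*(-1714)) = (-3772588 + (-148996/1505 + 304))/(103021 + 771300) = (-3772588 + 308524/1505)/874321 = -5677436416/1505*1/874321 = -5677436416/1315853105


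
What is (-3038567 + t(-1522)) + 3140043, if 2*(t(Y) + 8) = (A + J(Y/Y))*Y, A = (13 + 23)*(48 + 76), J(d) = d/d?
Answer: -3296397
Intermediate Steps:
J(d) = 1
A = 4464 (A = 36*124 = 4464)
t(Y) = -8 + 4465*Y/2 (t(Y) = -8 + ((4464 + 1)*Y)/2 = -8 + (4465*Y)/2 = -8 + 4465*Y/2)
(-3038567 + t(-1522)) + 3140043 = (-3038567 + (-8 + (4465/2)*(-1522))) + 3140043 = (-3038567 + (-8 - 3397865)) + 3140043 = (-3038567 - 3397873) + 3140043 = -6436440 + 3140043 = -3296397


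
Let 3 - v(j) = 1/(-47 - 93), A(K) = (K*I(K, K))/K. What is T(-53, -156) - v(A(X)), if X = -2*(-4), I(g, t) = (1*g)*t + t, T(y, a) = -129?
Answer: -18481/140 ≈ -132.01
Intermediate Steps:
I(g, t) = t + g*t (I(g, t) = g*t + t = t + g*t)
X = 8
A(K) = K*(1 + K) (A(K) = (K*(K*(1 + K)))/K = (K²*(1 + K))/K = K*(1 + K))
v(j) = 421/140 (v(j) = 3 - 1/(-47 - 93) = 3 - 1/(-140) = 3 - 1*(-1/140) = 3 + 1/140 = 421/140)
T(-53, -156) - v(A(X)) = -129 - 1*421/140 = -129 - 421/140 = -18481/140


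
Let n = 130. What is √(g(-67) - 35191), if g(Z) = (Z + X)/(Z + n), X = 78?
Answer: I*√15519154/21 ≈ 187.59*I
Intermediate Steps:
g(Z) = (78 + Z)/(130 + Z) (g(Z) = (Z + 78)/(Z + 130) = (78 + Z)/(130 + Z))
√(g(-67) - 35191) = √((78 - 67)/(130 - 67) - 35191) = √(11/63 - 35191) = √(-2217022/63) = I*√15519154/21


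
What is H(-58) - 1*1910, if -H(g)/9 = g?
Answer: -1388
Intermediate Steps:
H(g) = -9*g
H(-58) - 1*1910 = -9*(-58) - 1*1910 = 522 - 1910 = -1388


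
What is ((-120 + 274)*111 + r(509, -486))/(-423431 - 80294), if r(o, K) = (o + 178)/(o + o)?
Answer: -17402379/512792050 ≈ -0.033937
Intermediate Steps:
r(o, K) = (178 + o)/(2*o) (r(o, K) = (178 + o)/((2*o)) = (178 + o)*(1/(2*o)) = (178 + o)/(2*o))
((-120 + 274)*111 + r(509, -486))/(-423431 - 80294) = ((-120 + 274)*111 + (½)*(178 + 509)/509)/(-423431 - 80294) = (154*111 + (½)*(1/509)*687)/(-503725) = (17094 + 687/1018)*(-1/503725) = (17402379/1018)*(-1/503725) = -17402379/512792050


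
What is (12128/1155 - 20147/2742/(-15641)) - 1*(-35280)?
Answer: 582707380218067/16511734470 ≈ 35291.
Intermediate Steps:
(12128/1155 - 20147/2742/(-15641)) - 1*(-35280) = (12128*(1/1155) - 20147*1/2742*(-1/15641)) + 35280 = (12128/1155 - 20147/2742*(-1/15641)) + 35280 = (12128/1155 + 20147/42887622) + 35280 = 173388116467/16511734470 + 35280 = 582707380218067/16511734470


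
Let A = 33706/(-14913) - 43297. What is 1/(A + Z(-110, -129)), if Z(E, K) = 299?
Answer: -14913/641262880 ≈ -2.3256e-5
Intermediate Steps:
A = -645721867/14913 (A = 33706*(-1/14913) - 43297 = -33706/14913 - 43297 = -645721867/14913 ≈ -43299.)
1/(A + Z(-110, -129)) = 1/(-645721867/14913 + 299) = 1/(-641262880/14913) = -14913/641262880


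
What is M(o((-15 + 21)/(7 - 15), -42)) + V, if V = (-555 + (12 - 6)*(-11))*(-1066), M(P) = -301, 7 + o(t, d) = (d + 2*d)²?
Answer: 661685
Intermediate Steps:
o(t, d) = -7 + 9*d² (o(t, d) = -7 + (d + 2*d)² = -7 + (3*d)² = -7 + 9*d²)
V = 661986 (V = (-555 + 6*(-11))*(-1066) = (-555 - 66)*(-1066) = -621*(-1066) = 661986)
M(o((-15 + 21)/(7 - 15), -42)) + V = -301 + 661986 = 661685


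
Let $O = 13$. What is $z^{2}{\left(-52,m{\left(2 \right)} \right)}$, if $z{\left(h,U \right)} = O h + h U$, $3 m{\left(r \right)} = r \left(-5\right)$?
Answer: $\frac{2274064}{9} \approx 2.5267 \cdot 10^{5}$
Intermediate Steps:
$m{\left(r \right)} = - \frac{5 r}{3}$ ($m{\left(r \right)} = \frac{r \left(-5\right)}{3} = \frac{\left(-5\right) r}{3} = - \frac{5 r}{3}$)
$z{\left(h,U \right)} = 13 h + U h$ ($z{\left(h,U \right)} = 13 h + h U = 13 h + U h$)
$z^{2}{\left(-52,m{\left(2 \right)} \right)} = \left(- 52 \left(13 - \frac{10}{3}\right)\right)^{2} = \left(\left(-52\right) \frac{29}{3}\right)^{2} = \left(- \frac{1508}{3}\right)^{2} = \frac{2274064}{9}$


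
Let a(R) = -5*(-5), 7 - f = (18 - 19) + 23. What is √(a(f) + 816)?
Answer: 29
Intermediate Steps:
f = -15 (f = 7 - ((18 - 19) + 23) = 7 - (-1 + 23) = 7 - 1*22 = 7 - 22 = -15)
a(R) = 25
√(a(f) + 816) = √(25 + 816) = √841 = 29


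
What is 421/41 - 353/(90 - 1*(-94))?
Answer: 62991/7544 ≈ 8.3498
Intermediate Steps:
421/41 - 353/(90 - 1*(-94)) = 421*(1/41) - 353/(90 + 94) = 421/41 - 353/184 = 62991/7544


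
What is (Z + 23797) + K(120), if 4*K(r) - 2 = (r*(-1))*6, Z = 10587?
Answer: 68409/2 ≈ 34205.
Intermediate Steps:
K(r) = ½ - 3*r/2 (K(r) = ½ + ((r*(-1))*6)/4 = ½ + (-r*6)/4 = ½ + (-6*r)/4 = ½ - 3*r/2)
(Z + 23797) + K(120) = (10587 + 23797) + (½ - 3/2*120) = 34384 + (½ - 180) = 34384 - 359/2 = 68409/2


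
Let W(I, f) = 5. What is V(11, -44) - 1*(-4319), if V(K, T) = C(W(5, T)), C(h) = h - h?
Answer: 4319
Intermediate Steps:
C(h) = 0
V(K, T) = 0
V(11, -44) - 1*(-4319) = 0 - 1*(-4319) = 0 + 4319 = 4319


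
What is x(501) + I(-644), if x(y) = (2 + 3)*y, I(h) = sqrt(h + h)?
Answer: 2505 + 2*I*sqrt(322) ≈ 2505.0 + 35.889*I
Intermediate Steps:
I(h) = sqrt(2)*sqrt(h) (I(h) = sqrt(2*h) = sqrt(2)*sqrt(h))
x(y) = 5*y
x(501) + I(-644) = 5*501 + sqrt(2)*sqrt(-644) = 2505 + sqrt(2)*(2*I*sqrt(161)) = 2505 + 2*I*sqrt(322)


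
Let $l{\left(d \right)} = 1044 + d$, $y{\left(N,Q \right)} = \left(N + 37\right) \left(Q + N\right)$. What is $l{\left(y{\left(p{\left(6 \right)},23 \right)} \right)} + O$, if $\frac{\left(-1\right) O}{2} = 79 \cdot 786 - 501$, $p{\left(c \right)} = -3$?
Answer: $-121462$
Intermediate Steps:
$y{\left(N,Q \right)} = \left(37 + N\right) \left(N + Q\right)$
$O = -123186$ ($O = - 2 \left(79 \cdot 786 - 501\right) = - 2 \left(62094 - 501\right) = \left(-2\right) 61593 = -123186$)
$l{\left(y{\left(p{\left(6 \right)},23 \right)} \right)} + O = \left(1044 + \left(\left(-3\right)^{2} + 37 \left(-3\right) + 37 \cdot 23 - 69\right)\right) - 123186 = \left(1044 + \left(9 - 111 + 851 - 69\right)\right) - 123186 = \left(1044 + 680\right) - 123186 = 1724 - 123186 = -121462$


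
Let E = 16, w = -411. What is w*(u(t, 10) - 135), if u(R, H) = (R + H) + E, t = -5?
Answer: 46854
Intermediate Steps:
u(R, H) = 16 + H + R (u(R, H) = (R + H) + 16 = (H + R) + 16 = 16 + H + R)
w*(u(t, 10) - 135) = -411*((16 + 10 - 5) - 135) = -411*(21 - 135) = -411*(-114) = 46854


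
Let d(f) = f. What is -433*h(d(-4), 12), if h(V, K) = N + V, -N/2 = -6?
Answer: -3464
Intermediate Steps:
N = 12 (N = -2*(-6) = 12)
h(V, K) = 12 + V
-433*h(d(-4), 12) = -433*(12 - 4) = -433*8 = -3464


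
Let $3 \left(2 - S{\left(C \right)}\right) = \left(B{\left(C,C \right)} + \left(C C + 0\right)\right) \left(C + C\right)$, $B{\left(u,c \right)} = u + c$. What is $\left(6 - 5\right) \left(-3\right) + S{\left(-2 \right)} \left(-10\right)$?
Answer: $-23$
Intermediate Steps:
$B{\left(u,c \right)} = c + u$
$S{\left(C \right)} = 2 - \frac{2 C \left(C^{2} + 2 C\right)}{3}$ ($S{\left(C \right)} = 2 - \frac{\left(\left(C + C\right) + \left(C C + 0\right)\right) \left(C + C\right)}{3} = 2 - \frac{\left(2 C + \left(C^{2} + 0\right)\right) 2 C}{3} = 2 - \frac{\left(2 C + C^{2}\right) 2 C}{3} = 2 - \frac{\left(C^{2} + 2 C\right) 2 C}{3} = 2 - \frac{2 C \left(C^{2} + 2 C\right)}{3}$)
$\left(6 - 5\right) \left(-3\right) + S{\left(-2 \right)} \left(-10\right) = \left(6 - 5\right) \left(-3\right) + \left(2 - \frac{4 \left(-2\right)^{2}}{3} - \frac{2 \left(-2\right)^{3}}{3}\right) \left(-10\right) = 1 \left(-3\right) + \left(2 - \frac{16}{3} - - \frac{16}{3}\right) \left(-10\right) = -3 + \left(2 - \frac{16}{3} + \frac{16}{3}\right) \left(-10\right) = -3 + 2 \left(-10\right) = -3 - 20 = -23$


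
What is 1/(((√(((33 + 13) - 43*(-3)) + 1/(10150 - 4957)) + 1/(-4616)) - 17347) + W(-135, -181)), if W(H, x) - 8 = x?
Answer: -3359759703624/58862957176063241 - 221568*√131090938/58862957176063241 ≈ -5.7121e-5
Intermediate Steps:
W(H, x) = 8 + x
1/(((√(((33 + 13) - 43*(-3)) + 1/(10150 - 4957)) + 1/(-4616)) - 17347) + W(-135, -181)) = 1/(((√(((33 + 13) - 43*(-3)) + 1/(10150 - 4957)) + 1/(-4616)) - 17347) + (8 - 181)) = 1/(((√((46 + 129) + 1/5193) - 1/4616) - 17347) - 173) = 1/(((√(175 + 1/5193) - 1/4616) - 17347) - 173) = 1/(((√(908776/5193) - 1/4616) - 17347) - 173) = 1/(((2*√131090938/1731 - 1/4616) - 17347) - 173) = 1/(((-1/4616 + 2*√131090938/1731) - 17347) - 173) = 1/((-80073753/4616 + 2*√131090938/1731) - 173) = 1/(-80872321/4616 + 2*√131090938/1731)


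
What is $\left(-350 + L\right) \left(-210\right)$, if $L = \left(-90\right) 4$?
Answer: $149100$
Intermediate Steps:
$L = -360$
$\left(-350 + L\right) \left(-210\right) = \left(-350 - 360\right) \left(-210\right) = \left(-710\right) \left(-210\right) = 149100$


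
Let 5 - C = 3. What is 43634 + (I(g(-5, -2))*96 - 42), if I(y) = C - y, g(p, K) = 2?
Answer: 43592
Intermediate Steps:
C = 2 (C = 5 - 1*3 = 5 - 3 = 2)
I(y) = 2 - y
43634 + (I(g(-5, -2))*96 - 42) = 43634 + ((2 - 1*2)*96 - 42) = 43634 + ((2 - 2)*96 - 42) = 43634 + (0*96 - 42) = 43634 + (0 - 42) = 43634 - 42 = 43592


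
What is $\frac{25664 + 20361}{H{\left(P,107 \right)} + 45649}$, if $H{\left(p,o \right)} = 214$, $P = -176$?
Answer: $\frac{46025}{45863} \approx 1.0035$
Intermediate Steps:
$\frac{25664 + 20361}{H{\left(P,107 \right)} + 45649} = \frac{25664 + 20361}{214 + 45649} = \frac{46025}{45863}$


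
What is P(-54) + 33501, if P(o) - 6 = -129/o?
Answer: 603169/18 ≈ 33509.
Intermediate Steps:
P(o) = 6 - 129/o
P(-54) + 33501 = (6 - 129/(-54)) + 33501 = (6 - 129*(-1/54)) + 33501 = (6 + 43/18) + 33501 = 151/18 + 33501 = 603169/18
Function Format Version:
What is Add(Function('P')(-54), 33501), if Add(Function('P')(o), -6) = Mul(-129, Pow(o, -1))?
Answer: Rational(603169, 18) ≈ 33509.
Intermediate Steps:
Function('P')(o) = Add(6, Mul(-129, Pow(o, -1)))
Add(Function('P')(-54), 33501) = Add(Add(6, Mul(-129, Pow(-54, -1))), 33501) = Add(Add(6, Mul(-129, Rational(-1, 54))), 33501) = Add(Add(6, Rational(43, 18)), 33501) = Add(Rational(151, 18), 33501) = Rational(603169, 18)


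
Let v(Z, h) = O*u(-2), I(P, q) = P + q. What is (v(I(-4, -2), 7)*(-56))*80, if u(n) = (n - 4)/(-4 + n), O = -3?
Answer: 13440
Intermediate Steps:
u(n) = 1 (u(n) = (-4 + n)/(-4 + n) = 1)
v(Z, h) = -3 (v(Z, h) = -3*1 = -3)
(v(I(-4, -2), 7)*(-56))*80 = -3*(-56)*80 = 168*80 = 13440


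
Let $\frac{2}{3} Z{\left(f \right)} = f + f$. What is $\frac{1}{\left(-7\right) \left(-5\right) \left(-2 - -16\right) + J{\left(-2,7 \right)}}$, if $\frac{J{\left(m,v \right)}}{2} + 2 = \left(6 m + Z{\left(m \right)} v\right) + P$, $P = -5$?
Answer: $\frac{1}{368} \approx 0.0027174$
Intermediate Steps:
$Z{\left(f \right)} = 3 f$ ($Z{\left(f \right)} = \frac{3 \left(f + f\right)}{2} = \frac{3 \cdot 2 f}{2} = 3 f$)
$J{\left(m,v \right)} = -14 + 12 m + 6 m v$ ($J{\left(m,v \right)} = -4 + 2 \left(\left(6 m + 3 m v\right) - 5\right) = -4 + 2 \left(-5 + 6 m + 3 m v\right) = -4 + \left(-10 + 12 m + 6 m v\right) = -14 + 12 m + 6 m v$)
$\frac{1}{\left(-7\right) \left(-5\right) \left(-2 - -16\right) + J{\left(-2,7 \right)}} = \frac{1}{\left(-7\right) \left(-5\right) \left(-2 - -16\right) + \left(-14 + 12 \left(-2\right) + 6 \left(-2\right) 7\right)} = \frac{1}{35 \left(-2 + 16\right) - 122} = \frac{1}{35 \cdot 14 - 122} = \frac{1}{490 - 122} = \frac{1}{368}$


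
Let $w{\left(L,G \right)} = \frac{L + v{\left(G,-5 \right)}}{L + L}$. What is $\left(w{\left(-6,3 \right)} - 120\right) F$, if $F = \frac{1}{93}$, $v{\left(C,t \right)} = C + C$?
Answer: $- \frac{40}{31} \approx -1.2903$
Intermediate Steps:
$v{\left(C,t \right)} = 2 C$
$F = \frac{1}{93} \approx 0.010753$
$w{\left(L,G \right)} = \frac{L + 2 G}{2 L}$ ($w{\left(L,G \right)} = \frac{L + 2 G}{L + L} = \frac{L + 2 G}{2 L}$)
$\left(w{\left(-6,3 \right)} - 120\right) F = \left(\frac{3 + \frac{1}{2} \left(-6\right)}{-6} - 120\right) \frac{1}{93} = \left(- \frac{3 - 3}{6} - 120\right) \frac{1}{93} = \left(\left(- \frac{1}{6}\right) 0 - 120\right) \frac{1}{93} = \left(0 - 120\right) \frac{1}{93} = \left(-120\right) \frac{1}{93} = - \frac{40}{31}$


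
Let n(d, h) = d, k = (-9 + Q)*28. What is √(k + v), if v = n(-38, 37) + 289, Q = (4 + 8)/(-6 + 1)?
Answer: I*√1705/5 ≈ 8.2583*I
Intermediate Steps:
Q = -12/5 (Q = 12/(-5) = 12*(-⅕) = -12/5 ≈ -2.4000)
k = -1596/5 (k = (-9 - 12/5)*28 = -57/5*28 = -1596/5 ≈ -319.20)
v = 251 (v = -38 + 289 = 251)
√(k + v) = √(-1596/5 + 251) = √(-341/5) = I*√1705/5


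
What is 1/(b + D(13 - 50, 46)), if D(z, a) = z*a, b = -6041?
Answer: -1/7743 ≈ -0.00012915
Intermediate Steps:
D(z, a) = a*z
1/(b + D(13 - 50, 46)) = 1/(-6041 + 46*(13 - 50)) = 1/(-6041 + 46*(-37)) = 1/(-6041 - 1702) = 1/(-7743) = -1/7743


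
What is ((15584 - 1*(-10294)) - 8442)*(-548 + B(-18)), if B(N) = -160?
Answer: -12344688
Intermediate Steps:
((15584 - 1*(-10294)) - 8442)*(-548 + B(-18)) = ((15584 - 1*(-10294)) - 8442)*(-548 - 160) = ((15584 + 10294) - 8442)*(-708) = (25878 - 8442)*(-708) = 17436*(-708) = -12344688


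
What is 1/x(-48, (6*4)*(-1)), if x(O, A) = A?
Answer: -1/24 ≈ -0.041667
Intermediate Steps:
1/x(-48, (6*4)*(-1)) = 1/((6*4)*(-1)) = 1/(24*(-1)) = 1/(-24) = -1/24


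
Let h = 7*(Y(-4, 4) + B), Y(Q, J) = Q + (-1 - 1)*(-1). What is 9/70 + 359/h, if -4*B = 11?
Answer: -2027/190 ≈ -10.668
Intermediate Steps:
B = -11/4 (B = -1/4*11 = -11/4 ≈ -2.7500)
Y(Q, J) = 2 + Q (Y(Q, J) = Q - 2*(-1) = Q + 2 = 2 + Q)
h = -133/4 (h = 7*((2 - 4) - 11/4) = 7*(-2 - 11/4) = 7*(-19/4) = -133/4 ≈ -33.250)
9/70 + 359/h = 9/70 + 359/(-133/4) = 9*(1/70) + 359*(-4/133) = 9/70 - 1436/133 = -2027/190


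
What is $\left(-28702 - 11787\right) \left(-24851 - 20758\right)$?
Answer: $1846662801$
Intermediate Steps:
$\left(-28702 - 11787\right) \left(-24851 - 20758\right) = \left(-40489\right) \left(-45609\right) = 1846662801$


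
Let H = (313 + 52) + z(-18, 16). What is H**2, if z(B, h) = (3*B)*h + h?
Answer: 233289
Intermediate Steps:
z(B, h) = h + 3*B*h (z(B, h) = 3*B*h + h = h + 3*B*h)
H = -483 (H = (313 + 52) + 16*(1 + 3*(-18)) = 365 + 16*(1 - 54) = 365 + 16*(-53) = 365 - 848 = -483)
H**2 = (-483)**2 = 233289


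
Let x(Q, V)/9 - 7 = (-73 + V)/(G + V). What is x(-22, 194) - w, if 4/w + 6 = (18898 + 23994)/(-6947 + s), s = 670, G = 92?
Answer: 70287553/1047202 ≈ 67.119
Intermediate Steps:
x(Q, V) = 63 + 9*(-73 + V)/(92 + V) (x(Q, V) = 63 + 9*((-73 + V)/(92 + V)) = 63 + 9*(-73 + V)/(92 + V))
w = -12554/40277 (w = 4/(-6 + (18898 + 23994)/(-6947 + 670)) = 4/(-6 + 42892/(-6277)) = 4/(-6 + 42892*(-1/6277)) = 4/(-6 - 42892/6277) = 4/(-80554/6277) = 4*(-6277/80554) = -12554/40277 ≈ -0.31169)
x(-22, 194) - w = 9*(571 + 8*194)/(92 + 194) - 1*(-12554/40277) = 9*(571 + 1552)/286 + 12554/40277 = 9*(1/286)*2123 + 12554/40277 = 1737/26 + 12554/40277 = 70287553/1047202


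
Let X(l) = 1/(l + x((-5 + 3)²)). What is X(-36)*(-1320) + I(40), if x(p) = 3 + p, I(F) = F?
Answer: 2480/29 ≈ 85.517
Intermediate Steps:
X(l) = 1/(7 + l) (X(l) = 1/(l + (3 + (-5 + 3)²)) = 1/(l + (3 + (-2)²)) = 1/(l + (3 + 4)) = 1/(l + 7) = 1/(7 + l))
X(-36)*(-1320) + I(40) = -1320/(7 - 36) + 40 = -1320/(-29) + 40 = -1/29*(-1320) + 40 = 1320/29 + 40 = 2480/29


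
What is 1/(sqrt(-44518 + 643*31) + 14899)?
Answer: 14899/222004786 - I*sqrt(24585)/222004786 ≈ 6.7111e-5 - 7.0627e-7*I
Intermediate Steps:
1/(sqrt(-44518 + 643*31) + 14899) = 1/(sqrt(-44518 + 19933) + 14899) = 1/(sqrt(-24585) + 14899) = 1/(I*sqrt(24585) + 14899) = 1/(14899 + I*sqrt(24585))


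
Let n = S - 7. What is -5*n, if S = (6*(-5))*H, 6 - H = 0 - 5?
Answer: 1685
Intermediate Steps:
H = 11 (H = 6 - (0 - 5) = 6 - 1*(-5) = 6 + 5 = 11)
S = -330 (S = (6*(-5))*11 = -30*11 = -330)
n = -337 (n = -330 - 7 = -337)
-5*n = -5*(-337) = 1685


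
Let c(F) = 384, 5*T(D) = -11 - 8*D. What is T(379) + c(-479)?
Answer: -1123/5 ≈ -224.60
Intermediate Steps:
T(D) = -11/5 - 8*D/5 (T(D) = (-11 - 8*D)/5 = -11/5 - 8*D/5)
T(379) + c(-479) = (-11/5 - 8/5*379) + 384 = (-11/5 - 3032/5) + 384 = -3043/5 + 384 = -1123/5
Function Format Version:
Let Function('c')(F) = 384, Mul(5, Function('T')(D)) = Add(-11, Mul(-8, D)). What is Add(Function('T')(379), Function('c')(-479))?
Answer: Rational(-1123, 5) ≈ -224.60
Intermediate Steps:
Function('T')(D) = Add(Rational(-11, 5), Mul(Rational(-8, 5), D)) (Function('T')(D) = Mul(Rational(1, 5), Add(-11, Mul(-8, D))) = Add(Rational(-11, 5), Mul(Rational(-8, 5), D)))
Add(Function('T')(379), Function('c')(-479)) = Add(Add(Rational(-11, 5), Mul(Rational(-8, 5), 379)), 384) = Add(Add(Rational(-11, 5), Rational(-3032, 5)), 384) = Add(Rational(-3043, 5), 384) = Rational(-1123, 5)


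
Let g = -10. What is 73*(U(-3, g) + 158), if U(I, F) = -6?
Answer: 11096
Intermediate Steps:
73*(U(-3, g) + 158) = 73*(-6 + 158) = 73*152 = 11096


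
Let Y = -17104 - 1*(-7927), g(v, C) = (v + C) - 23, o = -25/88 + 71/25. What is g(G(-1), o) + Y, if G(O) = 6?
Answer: -20221177/2200 ≈ -9191.4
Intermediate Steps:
o = 5623/2200 (o = -25*1/88 + 71*(1/25) = -25/88 + 71/25 = 5623/2200 ≈ 2.5559)
g(v, C) = -23 + C + v (g(v, C) = (C + v) - 23 = -23 + C + v)
Y = -9177 (Y = -17104 + 7927 = -9177)
g(G(-1), o) + Y = (-23 + 5623/2200 + 6) - 9177 = -31777/2200 - 9177 = -20221177/2200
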